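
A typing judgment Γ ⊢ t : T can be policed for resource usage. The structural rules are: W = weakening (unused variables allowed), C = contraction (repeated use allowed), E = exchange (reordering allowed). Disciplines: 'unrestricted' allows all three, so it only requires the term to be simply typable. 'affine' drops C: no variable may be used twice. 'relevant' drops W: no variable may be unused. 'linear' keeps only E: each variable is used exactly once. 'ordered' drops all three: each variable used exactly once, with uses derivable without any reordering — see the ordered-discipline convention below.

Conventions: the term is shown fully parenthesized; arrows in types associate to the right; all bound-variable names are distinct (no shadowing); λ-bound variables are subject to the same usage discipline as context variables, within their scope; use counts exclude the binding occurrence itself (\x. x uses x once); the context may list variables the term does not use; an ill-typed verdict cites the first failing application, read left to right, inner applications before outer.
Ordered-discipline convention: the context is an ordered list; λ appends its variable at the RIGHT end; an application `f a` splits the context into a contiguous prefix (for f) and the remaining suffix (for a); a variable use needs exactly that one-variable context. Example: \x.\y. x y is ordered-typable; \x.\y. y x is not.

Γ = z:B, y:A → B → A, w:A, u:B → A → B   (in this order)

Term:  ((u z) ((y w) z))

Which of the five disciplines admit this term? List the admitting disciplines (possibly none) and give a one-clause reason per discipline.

admitting disciplines: relevant, unrestricted
usage: z ×2, y ×1, w ×1, u ×1
left-to-right use order: u, z, y, w, z
typing: the term checks, with type B
ordered: ✗, uses contraction: z ×2
linear: ✗, uses contraction: z ×2
affine: ✗, uses contraction: z ×2
relevant: ✓, z, y, w, u: all used, weakening unneeded
unrestricted: ✓, type-checks (B) and nothing is barred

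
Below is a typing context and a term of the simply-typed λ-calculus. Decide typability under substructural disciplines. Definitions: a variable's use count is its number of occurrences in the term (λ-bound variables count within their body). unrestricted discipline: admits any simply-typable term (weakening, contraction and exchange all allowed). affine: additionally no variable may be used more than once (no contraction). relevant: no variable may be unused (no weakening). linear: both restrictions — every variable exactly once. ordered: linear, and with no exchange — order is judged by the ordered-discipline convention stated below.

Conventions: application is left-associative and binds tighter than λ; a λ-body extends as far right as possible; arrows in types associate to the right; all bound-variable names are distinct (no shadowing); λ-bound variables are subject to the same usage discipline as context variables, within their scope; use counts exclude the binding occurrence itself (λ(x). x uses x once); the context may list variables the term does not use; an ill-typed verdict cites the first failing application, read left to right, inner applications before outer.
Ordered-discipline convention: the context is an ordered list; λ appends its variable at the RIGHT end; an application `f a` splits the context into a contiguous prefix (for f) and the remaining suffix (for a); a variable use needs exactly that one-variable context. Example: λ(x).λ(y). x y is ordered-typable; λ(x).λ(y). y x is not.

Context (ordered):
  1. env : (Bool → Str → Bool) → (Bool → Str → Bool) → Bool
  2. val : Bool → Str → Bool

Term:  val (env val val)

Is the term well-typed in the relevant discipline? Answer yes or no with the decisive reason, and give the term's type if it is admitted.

yes — at least one use each (env, val); term : Str → Bool
use counts: env: 1, val: 3
uses in reading order: val, env, val, val
typing: well-typed at Str → Bool
per-discipline verdicts: ordered ✗, linear ✗, affine ✗, relevant ✓, unrestricted ✓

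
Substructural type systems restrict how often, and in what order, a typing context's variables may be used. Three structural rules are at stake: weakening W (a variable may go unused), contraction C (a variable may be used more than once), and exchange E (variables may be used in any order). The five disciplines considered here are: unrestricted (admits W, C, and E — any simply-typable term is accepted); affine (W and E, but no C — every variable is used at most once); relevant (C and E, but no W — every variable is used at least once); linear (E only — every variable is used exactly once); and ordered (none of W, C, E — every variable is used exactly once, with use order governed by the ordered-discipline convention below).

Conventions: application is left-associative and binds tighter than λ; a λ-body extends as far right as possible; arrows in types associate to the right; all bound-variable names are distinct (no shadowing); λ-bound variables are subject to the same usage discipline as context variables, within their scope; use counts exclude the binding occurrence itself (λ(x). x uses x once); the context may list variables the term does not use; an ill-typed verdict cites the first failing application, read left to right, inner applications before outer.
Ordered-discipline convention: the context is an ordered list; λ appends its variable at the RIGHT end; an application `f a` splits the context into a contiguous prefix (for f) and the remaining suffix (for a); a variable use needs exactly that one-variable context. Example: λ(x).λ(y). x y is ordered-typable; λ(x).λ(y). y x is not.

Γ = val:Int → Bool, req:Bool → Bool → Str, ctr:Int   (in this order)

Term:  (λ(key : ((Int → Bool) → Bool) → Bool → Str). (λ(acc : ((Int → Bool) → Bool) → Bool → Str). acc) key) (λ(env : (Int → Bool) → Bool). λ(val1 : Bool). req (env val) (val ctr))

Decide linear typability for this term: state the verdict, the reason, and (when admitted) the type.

no — repeated use of val ×2; unused: val1 — weakening required
use counts: val: 2, req: 1, ctr: 1, key [bound]: 1, acc [bound]: 1, env [bound]: 1, val1 [bound]: 0
use order (left to right): acc, key, req, env, val, val, ctr
typing: well-typed at ((Int → Bool) → Bool) → Bool → Str
summary: ordered ✗; linear ✗; affine ✗; relevant ✗; unrestricted ✓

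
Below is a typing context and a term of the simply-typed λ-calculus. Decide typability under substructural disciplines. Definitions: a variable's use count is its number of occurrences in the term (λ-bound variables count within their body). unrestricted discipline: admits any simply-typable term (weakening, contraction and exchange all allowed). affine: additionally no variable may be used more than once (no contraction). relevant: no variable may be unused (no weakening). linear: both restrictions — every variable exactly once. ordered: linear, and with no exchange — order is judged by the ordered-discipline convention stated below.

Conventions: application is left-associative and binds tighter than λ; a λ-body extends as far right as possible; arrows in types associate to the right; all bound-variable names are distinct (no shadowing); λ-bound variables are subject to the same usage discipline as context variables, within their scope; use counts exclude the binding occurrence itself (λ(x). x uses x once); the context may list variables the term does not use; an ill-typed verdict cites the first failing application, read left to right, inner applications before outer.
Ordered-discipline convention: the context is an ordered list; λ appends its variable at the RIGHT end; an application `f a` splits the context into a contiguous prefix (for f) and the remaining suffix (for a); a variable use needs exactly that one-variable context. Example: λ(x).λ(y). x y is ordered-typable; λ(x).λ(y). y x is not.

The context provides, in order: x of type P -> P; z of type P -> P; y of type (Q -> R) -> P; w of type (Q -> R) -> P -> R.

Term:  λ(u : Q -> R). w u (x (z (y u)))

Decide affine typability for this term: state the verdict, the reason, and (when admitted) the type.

no — u ×2 used more than once (contraction)
use counts: x: 1×, z: 1×, y: 1×, w: 1×, u (bound): 2×
left-to-right use order: w, u, x, z, y, u
typing: the term checks, with type (Q -> R) -> R
per-discipline verdicts: ordered ✗ · linear ✗ · affine ✗ · relevant ✓ · unrestricted ✓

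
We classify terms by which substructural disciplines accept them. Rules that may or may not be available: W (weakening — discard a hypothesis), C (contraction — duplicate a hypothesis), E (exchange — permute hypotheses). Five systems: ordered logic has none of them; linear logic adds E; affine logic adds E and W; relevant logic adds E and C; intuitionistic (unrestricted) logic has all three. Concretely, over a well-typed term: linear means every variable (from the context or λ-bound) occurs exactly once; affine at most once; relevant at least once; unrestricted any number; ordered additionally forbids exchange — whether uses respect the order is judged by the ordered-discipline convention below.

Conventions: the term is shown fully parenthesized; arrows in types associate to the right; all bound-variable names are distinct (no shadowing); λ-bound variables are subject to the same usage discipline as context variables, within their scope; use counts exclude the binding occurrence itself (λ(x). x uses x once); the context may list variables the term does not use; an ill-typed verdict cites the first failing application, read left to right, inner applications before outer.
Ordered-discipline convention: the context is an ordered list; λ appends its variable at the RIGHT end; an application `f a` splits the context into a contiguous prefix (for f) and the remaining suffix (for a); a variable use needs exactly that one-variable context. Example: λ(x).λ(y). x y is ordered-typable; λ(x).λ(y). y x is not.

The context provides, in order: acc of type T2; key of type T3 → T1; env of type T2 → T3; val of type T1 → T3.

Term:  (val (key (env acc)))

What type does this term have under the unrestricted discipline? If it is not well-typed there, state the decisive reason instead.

term : T3
counts: acc: 1×, key: 1×, env: 1×, val: 1×
order of uses: val, key, env, acc
typing: ✓ — T3
per-discipline verdicts: ordered ✗, linear ✓, affine ✓, relevant ✓, unrestricted ✓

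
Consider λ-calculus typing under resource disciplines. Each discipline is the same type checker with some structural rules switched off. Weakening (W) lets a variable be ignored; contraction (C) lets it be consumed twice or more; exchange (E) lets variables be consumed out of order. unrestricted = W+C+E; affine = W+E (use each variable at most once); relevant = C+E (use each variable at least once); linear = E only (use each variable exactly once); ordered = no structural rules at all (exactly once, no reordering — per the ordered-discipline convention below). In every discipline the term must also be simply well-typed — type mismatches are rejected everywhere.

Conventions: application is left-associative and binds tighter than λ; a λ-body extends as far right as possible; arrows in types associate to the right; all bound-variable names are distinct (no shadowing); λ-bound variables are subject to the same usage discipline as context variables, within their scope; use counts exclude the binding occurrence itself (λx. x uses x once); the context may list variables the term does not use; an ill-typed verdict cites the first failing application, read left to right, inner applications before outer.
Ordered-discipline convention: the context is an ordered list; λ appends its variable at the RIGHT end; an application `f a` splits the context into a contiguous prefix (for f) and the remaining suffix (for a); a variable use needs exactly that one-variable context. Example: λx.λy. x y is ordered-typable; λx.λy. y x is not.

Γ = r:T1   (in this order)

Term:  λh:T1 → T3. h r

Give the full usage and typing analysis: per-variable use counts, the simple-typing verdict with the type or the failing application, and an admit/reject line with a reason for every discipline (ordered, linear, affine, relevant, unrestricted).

counts: r: 1×; h [bound]: 1×
uses in reading order: h, r
typing: well-typed at (T1 → T3) → T3
ordered: ✗ — needs exchange: uses follow h, r
linear: ✓ — single use per variable (r, h)
affine: ✓ — at most one use each (r, h)
relevant: ✓ — every one of r, h appears
unrestricted: ✓ — well-typed at (T1 → T3) → T3; no restrictions here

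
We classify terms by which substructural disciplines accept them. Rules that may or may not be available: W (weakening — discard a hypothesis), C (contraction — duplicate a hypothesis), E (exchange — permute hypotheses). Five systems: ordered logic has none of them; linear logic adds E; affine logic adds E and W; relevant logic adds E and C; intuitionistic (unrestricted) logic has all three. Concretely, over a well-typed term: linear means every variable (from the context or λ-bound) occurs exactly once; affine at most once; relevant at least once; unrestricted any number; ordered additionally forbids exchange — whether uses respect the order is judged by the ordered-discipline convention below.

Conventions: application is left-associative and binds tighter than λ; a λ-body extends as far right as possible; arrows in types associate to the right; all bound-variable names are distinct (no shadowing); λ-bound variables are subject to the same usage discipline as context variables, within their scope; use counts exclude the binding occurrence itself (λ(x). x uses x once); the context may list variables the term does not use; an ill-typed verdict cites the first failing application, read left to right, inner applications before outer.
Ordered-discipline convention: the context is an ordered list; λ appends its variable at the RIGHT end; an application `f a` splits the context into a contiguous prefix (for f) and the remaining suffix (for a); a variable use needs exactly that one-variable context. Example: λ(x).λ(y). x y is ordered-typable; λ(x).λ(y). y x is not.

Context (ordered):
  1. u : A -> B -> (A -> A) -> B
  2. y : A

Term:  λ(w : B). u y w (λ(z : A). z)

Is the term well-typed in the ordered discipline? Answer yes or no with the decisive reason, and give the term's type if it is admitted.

yes — one use each (u, y, w, z); ordered split holds; term : B -> B
use counts: u: 1; y: 1; w (bound): 1; z (bound): 1
uses in reading order: u, y, w, z
typing: the term checks, with type B -> B
per-discipline verdicts: ordered ✓, linear ✓, affine ✓, relevant ✓, unrestricted ✓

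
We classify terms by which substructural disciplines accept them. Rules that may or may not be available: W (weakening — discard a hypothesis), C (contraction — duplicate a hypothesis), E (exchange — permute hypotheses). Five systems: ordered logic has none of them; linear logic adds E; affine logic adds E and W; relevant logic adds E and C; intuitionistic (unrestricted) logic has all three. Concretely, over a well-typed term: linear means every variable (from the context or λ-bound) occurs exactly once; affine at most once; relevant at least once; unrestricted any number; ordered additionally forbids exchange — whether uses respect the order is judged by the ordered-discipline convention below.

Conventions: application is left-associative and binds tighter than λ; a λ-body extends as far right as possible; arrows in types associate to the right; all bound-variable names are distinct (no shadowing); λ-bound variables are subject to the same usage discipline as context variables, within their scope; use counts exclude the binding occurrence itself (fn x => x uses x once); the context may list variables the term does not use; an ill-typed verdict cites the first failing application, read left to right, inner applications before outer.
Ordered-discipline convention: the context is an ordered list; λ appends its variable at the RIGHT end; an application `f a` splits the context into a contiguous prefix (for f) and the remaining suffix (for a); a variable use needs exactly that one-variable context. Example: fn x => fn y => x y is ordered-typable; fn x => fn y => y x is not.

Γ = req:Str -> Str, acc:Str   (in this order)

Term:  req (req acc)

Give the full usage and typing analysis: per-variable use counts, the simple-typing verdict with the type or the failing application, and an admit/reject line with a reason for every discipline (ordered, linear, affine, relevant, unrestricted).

counts: req ×2, acc ×1
order of uses: req, req, acc
typing: ✓ — Str
ordered ✗ (uses contraction: req ×2)
linear ✗ (uses contraction: req ×2)
affine ✗ (uses contraction: req ×2)
relevant ✓ (every one of req, acc appears)
unrestricted ✓ (type-checks (Str) and nothing is barred)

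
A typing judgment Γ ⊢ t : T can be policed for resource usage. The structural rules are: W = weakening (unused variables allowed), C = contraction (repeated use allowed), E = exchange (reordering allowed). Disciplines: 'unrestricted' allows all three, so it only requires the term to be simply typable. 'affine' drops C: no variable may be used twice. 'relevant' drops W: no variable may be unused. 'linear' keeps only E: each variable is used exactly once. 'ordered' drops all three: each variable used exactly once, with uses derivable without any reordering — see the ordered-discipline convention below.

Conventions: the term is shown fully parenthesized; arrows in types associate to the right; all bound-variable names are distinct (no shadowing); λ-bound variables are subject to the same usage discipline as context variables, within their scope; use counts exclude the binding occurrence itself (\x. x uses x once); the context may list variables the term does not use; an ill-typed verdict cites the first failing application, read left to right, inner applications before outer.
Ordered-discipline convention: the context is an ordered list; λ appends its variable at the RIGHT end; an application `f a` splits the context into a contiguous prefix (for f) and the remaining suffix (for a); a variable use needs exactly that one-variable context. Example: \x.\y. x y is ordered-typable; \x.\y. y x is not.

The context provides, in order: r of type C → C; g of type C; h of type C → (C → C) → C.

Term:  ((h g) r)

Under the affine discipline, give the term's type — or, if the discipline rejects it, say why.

term : C
counts: r ×1, g ×1, h ×1
use order (left to right): h, g, r
typing: well-typed — term : C
per-discipline verdicts: ordered ✗ | linear ✓ | affine ✓ | relevant ✓ | unrestricted ✓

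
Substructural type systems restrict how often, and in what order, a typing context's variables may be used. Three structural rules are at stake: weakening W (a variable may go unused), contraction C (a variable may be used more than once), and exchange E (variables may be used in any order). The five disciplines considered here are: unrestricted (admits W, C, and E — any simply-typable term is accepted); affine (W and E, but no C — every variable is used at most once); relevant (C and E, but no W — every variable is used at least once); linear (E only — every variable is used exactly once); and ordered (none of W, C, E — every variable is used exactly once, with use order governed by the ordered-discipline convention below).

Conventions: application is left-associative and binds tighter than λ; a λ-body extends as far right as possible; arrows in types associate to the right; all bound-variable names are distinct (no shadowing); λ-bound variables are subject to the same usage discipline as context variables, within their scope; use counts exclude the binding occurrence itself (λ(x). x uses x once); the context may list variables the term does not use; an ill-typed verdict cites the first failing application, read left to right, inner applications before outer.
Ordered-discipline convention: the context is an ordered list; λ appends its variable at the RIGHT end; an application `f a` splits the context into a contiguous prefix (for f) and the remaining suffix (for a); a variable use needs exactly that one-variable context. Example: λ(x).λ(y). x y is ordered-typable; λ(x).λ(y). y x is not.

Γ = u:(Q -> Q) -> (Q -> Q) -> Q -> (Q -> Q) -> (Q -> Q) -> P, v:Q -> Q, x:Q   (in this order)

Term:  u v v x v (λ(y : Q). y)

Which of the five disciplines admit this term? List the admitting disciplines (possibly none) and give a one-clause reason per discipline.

admitting disciplines: relevant, unrestricted
usage: u: 1×, v: 3×, x: 1×, y (λ-bound): 1×
use order (left to right): u, v, v, x, v, y
typing: ✓ — P
ordered ✗ (v ×3 used more than once (contraction))
linear ✗ (v ×3 used more than once (contraction))
affine ✗ (v ×3 used more than once (contraction))
relevant ✓ (u, v, x, y: all used, weakening unneeded)
unrestricted ✓ (typability at P is all that's needed)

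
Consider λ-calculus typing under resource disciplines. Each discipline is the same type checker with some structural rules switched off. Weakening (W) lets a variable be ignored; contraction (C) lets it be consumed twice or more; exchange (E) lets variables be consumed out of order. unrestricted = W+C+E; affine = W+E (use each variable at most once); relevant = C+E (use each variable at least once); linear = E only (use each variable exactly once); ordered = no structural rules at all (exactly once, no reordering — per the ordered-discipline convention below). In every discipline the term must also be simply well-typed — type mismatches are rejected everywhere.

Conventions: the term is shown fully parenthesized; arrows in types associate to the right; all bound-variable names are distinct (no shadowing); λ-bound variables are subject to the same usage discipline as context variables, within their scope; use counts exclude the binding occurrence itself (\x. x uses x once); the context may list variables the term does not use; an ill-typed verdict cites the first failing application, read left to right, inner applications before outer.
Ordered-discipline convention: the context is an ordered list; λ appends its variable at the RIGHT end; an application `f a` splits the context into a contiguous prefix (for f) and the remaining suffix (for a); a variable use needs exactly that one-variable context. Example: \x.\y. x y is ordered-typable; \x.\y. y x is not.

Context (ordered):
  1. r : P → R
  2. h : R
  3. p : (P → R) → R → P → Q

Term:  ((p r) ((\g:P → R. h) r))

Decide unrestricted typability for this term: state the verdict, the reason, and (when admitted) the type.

yes — typability at P → Q is all that's needed; term : P → Q
use counts: r: 2×; h: 1×; p: 1×; g (λ-bound): 0×
use order (left to right): p, r, h, r
typing: ✓ — P → Q
all disciplines: ordered ✗; linear ✗; affine ✗; relevant ✗; unrestricted ✓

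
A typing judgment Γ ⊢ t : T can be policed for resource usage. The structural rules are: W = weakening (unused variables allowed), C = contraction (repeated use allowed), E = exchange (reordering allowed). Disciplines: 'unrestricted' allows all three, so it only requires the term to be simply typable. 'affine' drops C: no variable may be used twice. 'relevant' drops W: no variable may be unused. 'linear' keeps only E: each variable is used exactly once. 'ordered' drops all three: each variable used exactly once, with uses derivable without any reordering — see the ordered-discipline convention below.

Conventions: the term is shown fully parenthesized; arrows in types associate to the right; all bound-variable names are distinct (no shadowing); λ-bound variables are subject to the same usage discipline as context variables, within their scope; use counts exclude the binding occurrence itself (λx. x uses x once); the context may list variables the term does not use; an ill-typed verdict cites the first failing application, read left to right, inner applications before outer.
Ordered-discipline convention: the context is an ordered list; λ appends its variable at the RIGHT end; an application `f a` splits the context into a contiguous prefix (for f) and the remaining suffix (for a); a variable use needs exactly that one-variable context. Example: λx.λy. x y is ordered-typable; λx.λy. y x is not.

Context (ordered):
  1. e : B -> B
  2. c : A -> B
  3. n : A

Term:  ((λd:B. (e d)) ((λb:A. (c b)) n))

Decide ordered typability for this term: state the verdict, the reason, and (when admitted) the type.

yes — e, c, n, d, b once each; derivable with no W/C/E; term : B
use counts: e ×1; c ×1; n ×1; d [bound] ×1; b [bound] ×1
use order (left to right): e, d, c, b, n
typing: the term checks, with type B
all disciplines: ordered ✓ · linear ✓ · affine ✓ · relevant ✓ · unrestricted ✓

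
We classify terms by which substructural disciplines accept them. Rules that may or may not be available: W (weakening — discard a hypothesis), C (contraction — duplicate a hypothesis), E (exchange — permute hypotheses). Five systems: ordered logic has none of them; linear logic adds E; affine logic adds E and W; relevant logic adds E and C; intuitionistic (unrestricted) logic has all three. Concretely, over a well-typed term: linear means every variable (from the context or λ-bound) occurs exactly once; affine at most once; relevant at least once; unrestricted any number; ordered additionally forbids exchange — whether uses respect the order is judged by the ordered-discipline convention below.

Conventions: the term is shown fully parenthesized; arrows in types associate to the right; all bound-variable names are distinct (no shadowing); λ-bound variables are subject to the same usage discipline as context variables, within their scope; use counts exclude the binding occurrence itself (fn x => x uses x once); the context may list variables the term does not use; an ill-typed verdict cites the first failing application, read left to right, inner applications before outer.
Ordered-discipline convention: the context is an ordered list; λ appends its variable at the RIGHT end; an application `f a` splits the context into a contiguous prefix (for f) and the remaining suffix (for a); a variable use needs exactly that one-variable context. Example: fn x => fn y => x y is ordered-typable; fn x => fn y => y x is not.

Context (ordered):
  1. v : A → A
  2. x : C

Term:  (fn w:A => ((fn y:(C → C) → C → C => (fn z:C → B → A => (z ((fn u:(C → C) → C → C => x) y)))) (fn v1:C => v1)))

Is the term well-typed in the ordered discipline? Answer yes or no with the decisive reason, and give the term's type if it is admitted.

no — a type mismatch blocks all five
usage: v: 0×, x: 1×, w (λ-bound): 0×, y (λ-bound): 1×, z (λ-bound): 1×, u (λ-bound): 0×, v1 (λ-bound): 1×
left-to-right use order: z, x, y, v1
typing: ill-typed: a function awaiting (C → C) → C → C gets C → C
across the five disciplines: ordered ✗ | linear ✗ | affine ✗ | relevant ✗ | unrestricted ✗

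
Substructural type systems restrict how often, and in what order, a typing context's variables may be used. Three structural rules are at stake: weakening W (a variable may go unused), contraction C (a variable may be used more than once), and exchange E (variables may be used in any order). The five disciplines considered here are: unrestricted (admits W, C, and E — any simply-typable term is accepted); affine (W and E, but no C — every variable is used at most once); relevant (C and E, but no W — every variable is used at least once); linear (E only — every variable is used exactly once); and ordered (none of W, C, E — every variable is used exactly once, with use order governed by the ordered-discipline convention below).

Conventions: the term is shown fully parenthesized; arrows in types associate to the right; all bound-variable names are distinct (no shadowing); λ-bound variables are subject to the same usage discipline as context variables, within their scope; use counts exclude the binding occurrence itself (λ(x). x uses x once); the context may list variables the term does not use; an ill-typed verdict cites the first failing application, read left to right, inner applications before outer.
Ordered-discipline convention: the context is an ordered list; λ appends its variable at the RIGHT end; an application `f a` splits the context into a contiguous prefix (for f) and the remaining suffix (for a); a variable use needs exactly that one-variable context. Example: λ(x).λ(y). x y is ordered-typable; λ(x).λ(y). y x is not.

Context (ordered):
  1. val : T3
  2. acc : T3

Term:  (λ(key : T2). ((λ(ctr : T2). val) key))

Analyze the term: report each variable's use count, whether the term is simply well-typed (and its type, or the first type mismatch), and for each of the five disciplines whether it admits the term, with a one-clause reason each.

use counts: val: 1×; acc: 0×; key (bound): 1×; ctr (bound): 0×
uses in reading order: val, key
typing: the term checks, with type T2 → T3
ordered: ✗, needs weakening: acc, ctr unused
linear: ✗, needs weakening: acc, ctr unused
affine: ✓, val, acc, key, ctr: no repeats, contraction unneeded
relevant: ✗, needs weakening: acc, ctr unused
unrestricted: ✓, simply typable at T2 → T3; W, C, E all held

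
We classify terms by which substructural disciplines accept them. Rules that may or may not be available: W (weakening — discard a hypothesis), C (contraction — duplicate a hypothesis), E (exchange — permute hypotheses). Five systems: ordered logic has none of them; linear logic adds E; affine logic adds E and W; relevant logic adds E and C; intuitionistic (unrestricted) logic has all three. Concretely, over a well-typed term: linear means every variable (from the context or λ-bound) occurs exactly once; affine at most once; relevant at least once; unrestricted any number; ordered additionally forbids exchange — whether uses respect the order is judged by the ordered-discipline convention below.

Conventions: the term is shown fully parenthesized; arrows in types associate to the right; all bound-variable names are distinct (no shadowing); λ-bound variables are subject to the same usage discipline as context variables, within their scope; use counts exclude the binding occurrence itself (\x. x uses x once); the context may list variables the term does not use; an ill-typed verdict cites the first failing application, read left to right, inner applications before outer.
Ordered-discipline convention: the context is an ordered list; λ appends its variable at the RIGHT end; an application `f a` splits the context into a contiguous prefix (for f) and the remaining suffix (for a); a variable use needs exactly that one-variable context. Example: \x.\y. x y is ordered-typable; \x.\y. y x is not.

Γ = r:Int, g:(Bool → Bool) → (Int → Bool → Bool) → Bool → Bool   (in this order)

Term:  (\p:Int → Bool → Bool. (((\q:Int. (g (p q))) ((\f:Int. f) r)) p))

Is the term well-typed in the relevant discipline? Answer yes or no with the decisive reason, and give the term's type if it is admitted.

yes — at least one use each (r, g, p, q, f); term : (Int → Bool → Bool) → Bool → Bool
counts: r: 1×, g: 1×, p (bound): 2×, q (bound): 1×, f (bound): 1×
use order (left to right): g, p, q, f, r, p
typing: ✓ — (Int → Bool → Bool) → Bool → Bool
all disciplines: ordered ✗, linear ✗, affine ✗, relevant ✓, unrestricted ✓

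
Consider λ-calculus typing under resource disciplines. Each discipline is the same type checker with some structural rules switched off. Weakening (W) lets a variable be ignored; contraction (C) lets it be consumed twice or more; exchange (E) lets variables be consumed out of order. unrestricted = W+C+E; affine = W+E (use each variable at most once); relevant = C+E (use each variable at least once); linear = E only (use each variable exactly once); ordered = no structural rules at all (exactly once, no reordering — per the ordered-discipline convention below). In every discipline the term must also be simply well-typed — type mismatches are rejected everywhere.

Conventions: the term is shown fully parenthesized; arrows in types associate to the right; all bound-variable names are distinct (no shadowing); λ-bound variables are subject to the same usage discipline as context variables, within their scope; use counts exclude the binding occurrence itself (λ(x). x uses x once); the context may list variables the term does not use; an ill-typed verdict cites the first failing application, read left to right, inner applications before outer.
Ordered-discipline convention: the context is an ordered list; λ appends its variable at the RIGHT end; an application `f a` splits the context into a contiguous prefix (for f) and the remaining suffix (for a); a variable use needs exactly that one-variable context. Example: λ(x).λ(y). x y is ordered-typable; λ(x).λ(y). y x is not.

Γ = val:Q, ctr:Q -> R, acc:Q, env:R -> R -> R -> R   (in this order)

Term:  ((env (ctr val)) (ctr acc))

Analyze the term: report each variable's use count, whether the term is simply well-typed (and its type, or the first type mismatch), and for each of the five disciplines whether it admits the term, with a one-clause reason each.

use counts: val: 1×, ctr: 2×, acc: 1×, env: 1×
left-to-right use order: env, ctr, val, ctr, acc
typing: well-typed at R -> R
ordered: ✗, repeated use of ctr ×2
linear: ✗, repeated use of ctr ×2
affine: ✗, repeated use of ctr ×2
relevant: ✓, val, ctr, acc, env: all used, weakening unneeded
unrestricted: ✓, well-typed at R -> R; no restrictions here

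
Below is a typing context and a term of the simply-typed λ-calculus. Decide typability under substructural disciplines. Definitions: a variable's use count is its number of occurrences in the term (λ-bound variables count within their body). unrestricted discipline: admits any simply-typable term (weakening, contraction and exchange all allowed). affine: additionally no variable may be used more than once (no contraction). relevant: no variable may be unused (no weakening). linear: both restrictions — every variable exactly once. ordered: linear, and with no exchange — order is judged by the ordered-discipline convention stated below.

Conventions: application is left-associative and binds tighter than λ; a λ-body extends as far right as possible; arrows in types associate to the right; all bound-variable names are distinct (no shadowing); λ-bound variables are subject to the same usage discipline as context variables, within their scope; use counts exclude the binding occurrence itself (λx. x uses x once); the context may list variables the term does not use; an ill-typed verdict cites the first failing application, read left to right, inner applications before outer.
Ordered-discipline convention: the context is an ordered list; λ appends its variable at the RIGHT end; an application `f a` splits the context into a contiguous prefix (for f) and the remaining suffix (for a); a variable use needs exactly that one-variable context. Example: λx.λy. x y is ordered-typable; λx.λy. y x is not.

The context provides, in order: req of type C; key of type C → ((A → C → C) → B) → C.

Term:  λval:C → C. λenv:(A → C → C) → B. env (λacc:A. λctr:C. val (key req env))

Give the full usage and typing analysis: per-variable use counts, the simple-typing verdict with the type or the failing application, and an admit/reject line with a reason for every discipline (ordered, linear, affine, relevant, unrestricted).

usage: req=1, key=1, val [bound]=1, env [bound]=2, acc [bound]=0, ctr [bound]=0
left-to-right use order: env, val, key, req, env
typing: well-typed — term : (C → C) → ((A → C → C) → B) → B
ordered: ✗, needs contraction — env ×2; unused: acc, ctr — weakening required
linear: ✗, needs contraction — env ×2; unused: acc, ctr — weakening required
affine: ✗, needs contraction — env ×2
relevant: ✗, unused: acc, ctr — weakening required
unrestricted: ✓, simply typable at (C → C) → ((A → C → C) → B) → B; W, C, E all held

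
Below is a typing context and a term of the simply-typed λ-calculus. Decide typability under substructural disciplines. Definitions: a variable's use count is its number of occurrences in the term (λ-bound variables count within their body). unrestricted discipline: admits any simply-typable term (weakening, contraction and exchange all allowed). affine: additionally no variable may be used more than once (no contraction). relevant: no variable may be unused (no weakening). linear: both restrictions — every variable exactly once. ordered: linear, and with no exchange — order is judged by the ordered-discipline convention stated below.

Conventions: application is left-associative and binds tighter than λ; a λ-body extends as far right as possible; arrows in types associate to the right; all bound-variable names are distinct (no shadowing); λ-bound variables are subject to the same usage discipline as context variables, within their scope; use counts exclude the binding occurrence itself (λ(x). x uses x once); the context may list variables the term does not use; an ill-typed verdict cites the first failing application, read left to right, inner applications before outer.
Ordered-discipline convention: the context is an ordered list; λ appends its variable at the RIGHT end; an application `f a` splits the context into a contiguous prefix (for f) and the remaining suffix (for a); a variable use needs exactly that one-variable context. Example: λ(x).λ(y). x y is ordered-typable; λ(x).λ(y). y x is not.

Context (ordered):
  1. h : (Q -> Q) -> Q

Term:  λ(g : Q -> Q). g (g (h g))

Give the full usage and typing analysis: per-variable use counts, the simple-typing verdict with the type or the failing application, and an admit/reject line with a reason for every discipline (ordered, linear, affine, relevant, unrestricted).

counts: h: 1×; g (bound): 3×
use order (left to right): g, g, h, g
typing: well-typed — term : (Q -> Q) -> Q
ordered: ✗, repeated use of g ×3
linear: ✗, repeated use of g ×3
affine: ✗, repeated use of g ×3
relevant: ✓, none of h, g goes unused
unrestricted: ✓, type-checks ((Q -> Q) -> Q) and nothing is barred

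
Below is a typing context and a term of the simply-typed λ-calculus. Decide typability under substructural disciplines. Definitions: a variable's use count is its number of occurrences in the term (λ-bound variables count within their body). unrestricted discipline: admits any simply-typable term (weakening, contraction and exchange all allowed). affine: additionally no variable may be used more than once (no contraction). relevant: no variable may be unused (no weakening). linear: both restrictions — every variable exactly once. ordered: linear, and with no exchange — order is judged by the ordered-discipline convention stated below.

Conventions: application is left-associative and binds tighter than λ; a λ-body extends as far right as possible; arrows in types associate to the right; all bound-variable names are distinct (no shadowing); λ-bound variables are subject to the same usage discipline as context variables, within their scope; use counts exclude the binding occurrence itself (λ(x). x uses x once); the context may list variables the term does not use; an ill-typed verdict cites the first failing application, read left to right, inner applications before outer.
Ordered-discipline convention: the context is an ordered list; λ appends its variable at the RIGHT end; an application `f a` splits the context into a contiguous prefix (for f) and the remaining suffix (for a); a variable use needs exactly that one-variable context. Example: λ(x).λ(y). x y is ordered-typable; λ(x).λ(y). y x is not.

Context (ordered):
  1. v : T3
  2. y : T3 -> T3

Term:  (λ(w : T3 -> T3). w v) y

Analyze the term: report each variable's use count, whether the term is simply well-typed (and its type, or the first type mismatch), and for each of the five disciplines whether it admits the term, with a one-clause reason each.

use counts: v ×1, y ×1, w (bound) ×1
uses in reading order: w, v, y
typing: the term checks, with type T3
ordered ✗ (no ordered split (uses run w, v, y))
linear ✓ (single use per variable (v, y, w))
affine ✓ (no duplicate uses among v, y, w)
relevant ✓ (every one of v, y, w appears)
unrestricted ✓ (well-typed at T3; no restrictions here)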